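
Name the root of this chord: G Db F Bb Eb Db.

Reordering G, Db, F, Bb, Eb into stacked thirds gives Eb–G–Bb–Db–F; the bottom of that stack, Eb, is the root.

Eb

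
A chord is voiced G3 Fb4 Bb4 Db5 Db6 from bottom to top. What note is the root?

G

G, Fb, Bb, Db are the tones of a G diminished seventh chord (G–Bb–Db–Fb), making G the root.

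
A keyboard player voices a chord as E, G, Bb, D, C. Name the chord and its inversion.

Reducing to letter names: E, G, Bb, D, C. These stack in thirds as C–E–G–Bb–D — a C dominant ninth chord.
E is the third of C dominant ninth; third in the bass means first inversion.

C dominant ninth, first inversion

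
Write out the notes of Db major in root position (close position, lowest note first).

Db, F, Ab

Spelling Db major: Db–F–Ab. In root position the root is bass, giving Db, F, Ab from the bottom.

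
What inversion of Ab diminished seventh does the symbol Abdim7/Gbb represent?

third inversion

Abdim7/Gbb means Ab diminished seventh with Gbb in the bass. Gbb is the seventh of Ab diminished seventh (Ab–Cb–Ebb–Gbb), so this is third inversion.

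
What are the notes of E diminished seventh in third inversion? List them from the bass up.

The chord tones are E–G–Bb–Db. With the seventh (Db) lowest for third inversion: Db, E, G, Bb.

Db, E, G, Bb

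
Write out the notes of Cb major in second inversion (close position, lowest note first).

Spelling Cb major: Cb–Eb–Gb. In second inversion the fifth is bass, giving Gb, Cb, Eb from the bottom.

Gb, Cb, Eb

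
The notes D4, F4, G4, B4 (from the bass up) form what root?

G

The distinct letter names are D, F, G, B. Arranged as a stack of thirds they read G–B–D–F, so G is the root (a G dominant seventh chord).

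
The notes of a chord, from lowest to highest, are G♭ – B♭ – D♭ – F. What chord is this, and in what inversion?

Gb major seventh, root position

The pitch classes Gb, Bb, Db, F arrange in thirds as Gb–Bb–Db–F: a Gb major seventh chord.
The lowest note is Gb, the root of the chord, so this is root position (figured bass 7).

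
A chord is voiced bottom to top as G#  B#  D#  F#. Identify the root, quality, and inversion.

G# dominant seventh, root position

The distinct note names are G#, B#, D#, F#. Stacked in thirds they read G#–B#–D#–F#, which is a dominant seventh chord on G#.
The lowest note is G#, the root of the chord, so this is root position (figured bass 7).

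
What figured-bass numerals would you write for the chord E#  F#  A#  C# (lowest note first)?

4/2

The notes E#, F#, A#, C# stack in thirds as F#–A#–C#–E# — an F# major seventh chord. The bass E# is the seventh, so this is third inversion: figured 4/2.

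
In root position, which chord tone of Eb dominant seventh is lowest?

Eb

The root of Eb dominant seventh (Eb–G–Bb–Db) is Eb; that is the bass in root position.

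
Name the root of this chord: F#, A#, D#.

D#

The distinct letter names are F#, A#, D#. Arranged as a stack of thirds they read D#–F#–A#, so D# is the root (a D# minor triad).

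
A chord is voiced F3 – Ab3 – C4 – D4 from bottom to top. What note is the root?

Reordering F, Ab, C, D into stacked thirds gives D–F–Ab–C; the bottom of that stack, D, is the root.

D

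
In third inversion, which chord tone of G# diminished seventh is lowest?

F

The seventh of G# diminished seventh (G#–B–D–F) is F; that is the bass in third inversion.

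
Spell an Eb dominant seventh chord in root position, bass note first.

Eb, G, Bb, Db

Spelling Eb dominant seventh: Eb–G–Bb–Db. In root position the root is bass, giving Eb, G, Bb, Db from the bottom.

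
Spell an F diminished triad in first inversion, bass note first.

Ab, Cb, F

The chord tones are F–Ab–Cb. With the third (Ab) lowest for first inversion: Ab, Cb, F.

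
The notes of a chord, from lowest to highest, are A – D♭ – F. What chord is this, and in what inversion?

The pitch classes A, Db, F arrange in thirds as Db–F–A: a Db augmented triad.
The lowest note is A, the fifth of the chord, so this is second inversion (figured bass 6/4).

Db augmented, second inversion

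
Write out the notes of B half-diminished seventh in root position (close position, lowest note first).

B, D, F, A

Spelling B half-diminished seventh: B–D–F–A. In root position the root is bass, giving B, D, F, A from the bottom.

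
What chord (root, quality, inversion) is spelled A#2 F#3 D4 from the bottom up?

D augmented, second inversion

Reducing to letter names: A#, F#, D. These stack in thirds as D–F#–A# — a D augmented triad.
A# is the fifth of D augmented; fifth in the bass means second inversion (figured bass 6/4).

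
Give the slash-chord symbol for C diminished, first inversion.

First inversion of C diminished has the third (Eb) in the bass. As a slash chord: Cdim/Eb.

Cdim/Eb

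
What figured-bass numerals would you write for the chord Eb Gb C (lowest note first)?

6

The notes Eb, Gb, C stack in thirds as C–Eb–Gb — a C diminished triad. The bass Eb is the third, so this is first inversion: figured 6.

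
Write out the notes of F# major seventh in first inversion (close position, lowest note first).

A#, C#, E#, F#

The chord tones are F#–A#–C#–E#. With the third (A#) lowest for first inversion: A#, C#, E#, F#.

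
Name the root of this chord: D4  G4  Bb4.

G

D, G, Bb are the tones of a G minor triad (G–Bb–D), making G the root.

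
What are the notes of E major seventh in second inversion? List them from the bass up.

B, D#, E, G#

Spelling E major seventh: E–G#–B–D#. In second inversion the fifth is bass, giving B, D#, E, G# from the bottom.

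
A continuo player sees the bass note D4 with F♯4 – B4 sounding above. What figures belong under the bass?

6

The notes D, F#, B stack in thirds as B–D–F# — a B minor triad. The bass D is the third, so this is first inversion: figured 6.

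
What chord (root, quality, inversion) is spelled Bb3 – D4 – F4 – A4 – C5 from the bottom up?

Reducing to letter names: Bb, D, F, A, C. These stack in thirds as Bb–D–F–A–C — a Bb major ninth chord.
With the root (Bb) in the bass, the chord is in root position.

Bb major ninth, root position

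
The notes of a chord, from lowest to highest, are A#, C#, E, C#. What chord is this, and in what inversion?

The pitch classes A#, C#, E arrange in thirds as A#–C#–E: an A# diminished triad.
The lowest note is A#, the root of the chord, so this is root position (figured bass 5/3).

A# diminished, root position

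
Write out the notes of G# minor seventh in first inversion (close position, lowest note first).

B, D#, F#, G#

Spelling G# minor seventh: G#–B–D#–F#. In first inversion the third is bass, giving B, D#, F#, G# from the bottom.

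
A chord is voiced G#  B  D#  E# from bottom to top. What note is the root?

Reordering G#, B, D#, E# into stacked thirds gives E#–G#–B–D#; the bottom of that stack, E#, is the root.

E#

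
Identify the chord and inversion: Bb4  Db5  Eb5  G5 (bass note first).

Reducing to letter names: Bb, Db, Eb, G. These stack in thirds as Eb–G–Bb–Db — an Eb dominant seventh chord.
With the fifth (Bb) in the bass, the chord is in second inversion (figured bass 4/3).

Eb dominant seventh, second inversion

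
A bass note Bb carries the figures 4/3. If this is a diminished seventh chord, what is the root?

The figures 4/3 mean the fifth of the chord is in the bass. If Bb is the fifth of a diminished seventh chord, the root is E (chord tones E–G–Bb–Db).

E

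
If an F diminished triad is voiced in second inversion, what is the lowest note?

The fifth of F diminished (F–Ab–Cb) is Cb; that is the bass in second inversion.

Cb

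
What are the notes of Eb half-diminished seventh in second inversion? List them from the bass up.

Bbb, Db, Eb, Gb

The chord tones are Eb–Gb–Bbb–Db. With the fifth (Bbb) lowest for second inversion: Bbb, Db, Eb, Gb.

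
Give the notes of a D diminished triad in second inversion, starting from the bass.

Ab, D, F

D diminished is D–F–Ab. Second inversion puts the fifth (Ab) in the bass, with the remaining tones above: Ab, D, F.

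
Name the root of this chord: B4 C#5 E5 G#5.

C#

The distinct letter names are B, C#, E, G#. Arranged as a stack of thirds they read C#–E–G#–B, so C# is the root (a C# minor seventh chord).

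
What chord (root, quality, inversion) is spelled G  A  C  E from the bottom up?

A minor seventh, third inversion

The pitch classes G, A, C, E arrange in thirds as A–C–E–G: an A minor seventh chord.
With the seventh (G) in the bass, the chord is in third inversion (figured bass 4/2).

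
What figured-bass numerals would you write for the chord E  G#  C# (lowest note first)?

The notes E, G#, C# stack in thirds as C#–E–G# — a C# minor triad. The bass E is the third, so this is first inversion: figured 6.

6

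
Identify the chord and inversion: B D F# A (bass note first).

B minor seventh, root position

The pitch classes B, D, F#, A arrange in thirds as B–D–F#–A: a B minor seventh chord.
With the root (B) in the bass, the chord is in root position (figured bass 7).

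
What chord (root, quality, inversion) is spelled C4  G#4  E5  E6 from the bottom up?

C augmented, root position

Reducing to letter names: C, G#, E. These stack in thirds as C–E–G# — a C augmented triad.
C is the root of C augmented; root in the bass means root position (figured bass 5/3).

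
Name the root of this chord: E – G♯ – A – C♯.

The distinct letter names are E, G#, A, C#. Arranged as a stack of thirds they read A–C#–E–G#, so A is the root (an A major seventh chord).

A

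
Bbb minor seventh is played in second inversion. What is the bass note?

Fb

In second inversion the fifth is lowest. For Bbb minor seventh (Bbb–Dbb–Fb–Abb) that is Fb.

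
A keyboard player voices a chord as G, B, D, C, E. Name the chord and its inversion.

The distinct note names are G, B, D, C, E. Stacked in thirds they read C–E–G–B–D, which is a major ninth chord on C.
The lowest note is G, the fifth of the chord, so this is second inversion.

C major ninth, second inversion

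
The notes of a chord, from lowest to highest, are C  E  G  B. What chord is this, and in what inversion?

The pitch classes C, E, G, B arrange in thirds as C–E–G–B: a C major seventh chord.
The lowest note is C, the root of the chord, so this is root position (figured bass 7).

C major seventh, root position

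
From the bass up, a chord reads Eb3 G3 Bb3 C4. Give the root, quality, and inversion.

C minor seventh, first inversion

Reducing to letter names: Eb, G, Bb, C. These stack in thirds as C–Eb–G–Bb — a C minor seventh chord.
The lowest note is Eb, the third of the chord, so this is first inversion (figured bass 6/5).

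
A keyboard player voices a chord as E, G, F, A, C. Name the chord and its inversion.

The distinct note names are E, G, F, A, C. Stacked in thirds they read F–A–C–E–G, which is a major ninth chord on F.
With the seventh (E) in the bass, the chord is in third inversion.

F major ninth, third inversion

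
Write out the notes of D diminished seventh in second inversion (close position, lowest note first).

Ab, Cb, D, F

The chord tones are D–F–Ab–Cb. With the fifth (Ab) lowest for second inversion: Ab, Cb, D, F.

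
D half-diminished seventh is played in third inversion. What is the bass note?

C

The seventh of D half-diminished seventh (D–F–Ab–C) is C; that is the bass in third inversion.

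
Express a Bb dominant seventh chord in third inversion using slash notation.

Third inversion of Bb dominant seventh has the seventh (Ab) in the bass. As a slash chord: Bb7/Ab.

Bb7/Ab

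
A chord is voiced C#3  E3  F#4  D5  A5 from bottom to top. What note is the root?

The distinct letter names are C#, E, F#, D, A. Arranged as a stack of thirds they read D–F#–A–C#–E, so D is the root (a D major ninth chord).

D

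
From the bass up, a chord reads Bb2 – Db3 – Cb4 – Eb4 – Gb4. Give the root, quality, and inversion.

Cb major ninth, third inversion

The pitch classes Bb, Db, Cb, Eb, Gb arrange in thirds as Cb–Eb–Gb–Bb–Db: a Cb major ninth chord.
Bb is the seventh of Cb major ninth; seventh in the bass means third inversion.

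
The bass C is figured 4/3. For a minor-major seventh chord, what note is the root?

The figures 4/3 mean the fifth of the chord is in the bass. If C is the fifth of a minor-major seventh chord, the root is F (chord tones F–Ab–C–E).

F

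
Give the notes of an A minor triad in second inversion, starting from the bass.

Spelling A minor: A–C–E. In second inversion the fifth is bass, giving E, A, C from the bottom.

E, A, C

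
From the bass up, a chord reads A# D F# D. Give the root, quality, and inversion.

Reducing to letter names: A#, D, F#. These stack in thirds as D–F#–A# — a D augmented triad.
A# is the fifth of D augmented; fifth in the bass means second inversion (figured bass 6/4).

D augmented, second inversion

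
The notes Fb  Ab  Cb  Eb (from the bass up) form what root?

Fb

Reordering Fb, Ab, Cb, Eb into stacked thirds gives Fb–Ab–Cb–Eb; the bottom of that stack, Fb, is the root.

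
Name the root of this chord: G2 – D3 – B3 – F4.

G

Reordering G, D, B, F into stacked thirds gives G–B–D–F; the bottom of that stack, G, is the root.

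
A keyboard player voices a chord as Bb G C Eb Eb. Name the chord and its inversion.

The distinct note names are Bb, G, C, Eb. Stacked in thirds they read C–Eb–G–Bb, which is a minor seventh chord on C.
Bb is the seventh of C minor seventh; seventh in the bass means third inversion (figured bass 4/2).

C minor seventh, third inversion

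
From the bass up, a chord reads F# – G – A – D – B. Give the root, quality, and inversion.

G major ninth, third inversion

The distinct note names are F#, G, A, D, B. Stacked in thirds they read G–B–D–F#–A, which is a major ninth chord on G.
The lowest note is F#, the seventh of the chord, so this is third inversion.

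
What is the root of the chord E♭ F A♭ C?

Reordering Eb, F, Ab, C into stacked thirds gives F–Ab–C–Eb; the bottom of that stack, F, is the root.

F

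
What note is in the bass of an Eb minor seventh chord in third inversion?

The seventh of Eb minor seventh (Eb–Gb–Bb–Db) is Db; that is the bass in third inversion.

Db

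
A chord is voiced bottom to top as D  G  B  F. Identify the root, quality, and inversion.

G dominant seventh, second inversion

The pitch classes D, G, B, F arrange in thirds as G–B–D–F: a G dominant seventh chord.
D is the fifth of G dominant seventh; fifth in the bass means second inversion (figured bass 4/3).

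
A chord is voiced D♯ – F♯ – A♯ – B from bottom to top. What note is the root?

B

The distinct letter names are D#, F#, A#, B. Arranged as a stack of thirds they read B–D#–F#–A#, so B is the root (a B major seventh chord).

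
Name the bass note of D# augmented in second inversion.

A##

D# augmented is D#–F##–A##. Second inversion places the fifth in the bass: A##.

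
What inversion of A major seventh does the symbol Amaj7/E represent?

second inversion

Amaj7/E means A major seventh with E in the bass. E is the fifth of A major seventh (A–C#–E–G#), so this is second inversion.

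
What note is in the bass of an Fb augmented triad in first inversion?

Ab

Fb augmented is Fb–Ab–C. First inversion places the third in the bass: Ab.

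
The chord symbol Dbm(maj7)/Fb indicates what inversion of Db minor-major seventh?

first inversion

Dbm(maj7)/Fb means Db minor-major seventh with Fb in the bass. Fb is the third of Db minor-major seventh (Db–Fb–Ab–C), so this is first inversion.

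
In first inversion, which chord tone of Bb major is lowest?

Bb major is Bb–D–F. First inversion places the third in the bass: D.

D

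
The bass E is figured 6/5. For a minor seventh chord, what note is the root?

C#

The figures 6/5 mean the third of the chord is in the bass. If E is the third of a minor seventh chord, the root is C# (chord tones C#–E–G#–B).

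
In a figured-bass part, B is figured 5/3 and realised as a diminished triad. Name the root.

The figures 5/3 mean the root of the chord is in the bass. If B is the root of a diminished triad, the root is B (chord tones B–D–F).

B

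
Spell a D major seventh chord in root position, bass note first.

The chord tones are D–F#–A–C#. With the root (D) lowest for root position: D, F#, A, C#.

D, F#, A, C#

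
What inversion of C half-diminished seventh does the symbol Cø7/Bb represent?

third inversion

Cø7/Bb means C half-diminished seventh with Bb in the bass. Bb is the seventh of C half-diminished seventh (C–Eb–Gb–Bb), so this is third inversion.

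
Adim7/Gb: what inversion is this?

third inversion

Adim7/Gb means A diminished seventh with Gb in the bass. Gb is the seventh of A diminished seventh (A–C–Eb–Gb), so this is third inversion.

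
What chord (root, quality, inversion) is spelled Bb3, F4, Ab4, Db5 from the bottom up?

The pitch classes Bb, F, Ab, Db arrange in thirds as Bb–Db–F–Ab: a Bb minor seventh chord.
Bb is the root of Bb minor seventh; root in the bass means root position (figured bass 7).

Bb minor seventh, root position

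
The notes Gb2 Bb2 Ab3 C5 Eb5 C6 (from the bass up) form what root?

Reordering Gb, Bb, Ab, C, Eb into stacked thirds gives Ab–C–Eb–Gb–Bb; the bottom of that stack, Ab, is the root.

Ab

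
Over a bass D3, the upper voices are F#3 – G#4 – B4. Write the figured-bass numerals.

The notes D, F#, G#, B stack in thirds as G#–B–D–F# — a G# half-diminished seventh chord. The bass D is the fifth, so this is second inversion: figured 4/3.

4/3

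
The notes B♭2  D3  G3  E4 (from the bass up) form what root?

E

The distinct letter names are Bb, D, G, E. Arranged as a stack of thirds they read E–G–Bb–D, so E is the root (an E half-diminished seventh chord).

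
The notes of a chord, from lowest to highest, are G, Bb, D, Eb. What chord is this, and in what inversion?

Eb major seventh, first inversion

The distinct note names are G, Bb, D, Eb. Stacked in thirds they read Eb–G–Bb–D, which is a major seventh chord on Eb.
With the third (G) in the bass, the chord is in first inversion (figured bass 6/5).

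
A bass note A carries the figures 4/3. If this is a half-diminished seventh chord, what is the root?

The figures 4/3 mean the fifth of the chord is in the bass. If A is the fifth of a half-diminished seventh chord, the root is D# (chord tones D#–F#–A–C#).

D#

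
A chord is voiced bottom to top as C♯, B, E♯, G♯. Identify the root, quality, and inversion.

Reducing to letter names: C#, B, E#, G#. These stack in thirds as C#–E#–G#–B — a C# dominant seventh chord.
The lowest note is C#, the root of the chord, so this is root position (figured bass 7).

C# dominant seventh, root position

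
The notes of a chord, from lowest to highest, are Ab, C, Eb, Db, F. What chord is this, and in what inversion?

The distinct note names are Ab, C, Eb, Db, F. Stacked in thirds they read Db–F–Ab–C–Eb, which is a major ninth chord on Db.
The lowest note is Ab, the fifth of the chord, so this is second inversion.

Db major ninth, second inversion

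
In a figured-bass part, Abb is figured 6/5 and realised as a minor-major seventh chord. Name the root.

The figures 6/5 mean the third of the chord is in the bass. If Abb is the third of a minor-major seventh chord, the root is Fb (chord tones Fb–Abb–Cb–Eb).

Fb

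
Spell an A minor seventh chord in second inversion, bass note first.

Spelling A minor seventh: A–C–E–G. In second inversion the fifth is bass, giving E, G, A, C from the bottom.

E, G, A, C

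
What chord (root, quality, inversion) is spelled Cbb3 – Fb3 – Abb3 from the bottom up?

Reducing to letter names: Cbb, Fb, Abb. These stack in thirds as Fb–Abb–Cbb — an Fb diminished triad.
With the fifth (Cbb) in the bass, the chord is in second inversion (figured bass 6/4).

Fb diminished, second inversion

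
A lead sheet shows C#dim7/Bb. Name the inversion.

C#dim7/Bb means C# diminished seventh with Bb in the bass. Bb is the seventh of C# diminished seventh (C#–E–G–Bb), so this is third inversion.

third inversion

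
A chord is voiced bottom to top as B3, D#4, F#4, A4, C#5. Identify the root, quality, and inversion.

The distinct note names are B, D#, F#, A, C#. Stacked in thirds they read B–D#–F#–A–C#, which is a dominant ninth chord on B.
B is the root of B dominant ninth; root in the bass means root position.

B dominant ninth, root position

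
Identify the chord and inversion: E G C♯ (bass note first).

C# diminished, first inversion

Reducing to letter names: E, G, C#. These stack in thirds as C#–E–G — a C# diminished triad.
With the third (E) in the bass, the chord is in first inversion (figured bass 6).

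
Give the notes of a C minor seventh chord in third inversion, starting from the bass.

The chord tones are C–Eb–G–Bb. With the seventh (Bb) lowest for third inversion: Bb, C, Eb, G.

Bb, C, Eb, G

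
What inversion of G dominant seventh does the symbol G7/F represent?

G7/F means G dominant seventh with F in the bass. F is the seventh of G dominant seventh (G–B–D–F), so this is third inversion.

third inversion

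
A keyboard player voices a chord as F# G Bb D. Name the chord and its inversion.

Reducing to letter names: F#, G, Bb, D. These stack in thirds as G–Bb–D–F# — a G minor-major seventh chord.
F# is the seventh of G minor-major seventh; seventh in the bass means third inversion (figured bass 4/2).

G minor-major seventh, third inversion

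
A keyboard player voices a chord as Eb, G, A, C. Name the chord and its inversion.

A half-diminished seventh, second inversion

The pitch classes Eb, G, A, C arrange in thirds as A–C–Eb–G: an A half-diminished seventh chord.
The lowest note is Eb, the fifth of the chord, so this is second inversion (figured bass 4/3).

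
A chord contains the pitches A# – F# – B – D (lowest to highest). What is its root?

A#, F#, B, D are the tones of a B minor-major seventh chord (B–D–F#–A#), making B the root.

B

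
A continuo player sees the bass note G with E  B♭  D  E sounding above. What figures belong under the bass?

The notes G, E, Bb, D stack in thirds as E–G–Bb–D — an E half-diminished seventh chord. The bass G is the third, so this is first inversion: figured 6/5.

6/5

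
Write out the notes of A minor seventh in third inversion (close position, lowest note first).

G, A, C, E

A minor seventh is A–C–E–G. Third inversion puts the seventh (G) in the bass, with the remaining tones above: G, A, C, E.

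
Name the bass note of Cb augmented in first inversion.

Eb

The third of Cb augmented (Cb–Eb–G) is Eb; that is the bass in first inversion.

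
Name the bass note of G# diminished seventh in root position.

G#

The root of G# diminished seventh (G#–B–D–F) is G#; that is the bass in root position.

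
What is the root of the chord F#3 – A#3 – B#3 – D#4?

The distinct letter names are F#, A#, B#, D#. Arranged as a stack of thirds they read B#–D#–F#–A#, so B# is the root (a B# half-diminished seventh chord).

B#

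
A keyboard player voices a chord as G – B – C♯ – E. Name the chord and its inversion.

C# half-diminished seventh, second inversion

The pitch classes G, B, C#, E arrange in thirds as C#–E–G–B: a C# half-diminished seventh chord.
The lowest note is G, the fifth of the chord, so this is second inversion (figured bass 4/3).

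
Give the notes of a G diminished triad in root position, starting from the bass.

Spelling G diminished: G–Bb–Db. In root position the root is bass, giving G, Bb, Db from the bottom.

G, Bb, Db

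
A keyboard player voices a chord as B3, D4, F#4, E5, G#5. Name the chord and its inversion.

E dominant ninth, second inversion

The distinct note names are B, D, F#, E, G#. Stacked in thirds they read E–G#–B–D–F#, which is a dominant ninth chord on E.
The lowest note is B, the fifth of the chord, so this is second inversion.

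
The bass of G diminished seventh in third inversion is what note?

In third inversion the seventh is lowest. For G diminished seventh (G–Bb–Db–Fb) that is Fb.

Fb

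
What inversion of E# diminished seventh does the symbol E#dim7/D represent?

E#dim7/D means E# diminished seventh with D in the bass. D is the seventh of E# diminished seventh (E#–G#–B–D), so this is third inversion.

third inversion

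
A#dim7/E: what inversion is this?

second inversion

A#dim7/E means A# diminished seventh with E in the bass. E is the fifth of A# diminished seventh (A#–C#–E–G), so this is second inversion.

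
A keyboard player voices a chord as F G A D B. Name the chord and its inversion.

Reducing to letter names: F, G, A, D, B. These stack in thirds as G–B–D–F–A — a G dominant ninth chord.
The lowest note is F, the seventh of the chord, so this is third inversion.

G dominant ninth, third inversion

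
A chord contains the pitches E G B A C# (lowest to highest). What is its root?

A

E, G, B, A, C# are the tones of an A dominant ninth chord (A–C#–E–G–B), making A the root.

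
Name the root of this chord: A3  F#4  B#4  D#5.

Reordering A, F#, B#, D# into stacked thirds gives B#–D#–F#–A; the bottom of that stack, B#, is the root.

B#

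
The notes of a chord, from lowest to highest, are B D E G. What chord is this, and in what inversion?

E minor seventh, second inversion

Reducing to letter names: B, D, E, G. These stack in thirds as E–G–B–D — an E minor seventh chord.
The lowest note is B, the fifth of the chord, so this is second inversion (figured bass 4/3).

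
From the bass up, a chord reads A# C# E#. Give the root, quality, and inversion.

A# minor, root position

Reducing to letter names: A#, C#, E#. These stack in thirds as A#–C#–E# — an A# minor triad.
A# is the root of A# minor; root in the bass means root position (figured bass 5/3).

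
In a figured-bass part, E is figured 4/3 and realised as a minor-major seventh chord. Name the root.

A

The figures 4/3 mean the fifth of the chord is in the bass. If E is the fifth of a minor-major seventh chord, the root is A (chord tones A–C–E–G#).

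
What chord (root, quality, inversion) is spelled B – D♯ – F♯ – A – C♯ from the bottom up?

B dominant ninth, root position

The pitch classes B, D#, F#, A, C# arrange in thirds as B–D#–F#–A–C#: a B dominant ninth chord.
B is the root of B dominant ninth; root in the bass means root position.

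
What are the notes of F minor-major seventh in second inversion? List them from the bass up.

C, E, F, Ab

The chord tones are F–Ab–C–E. With the fifth (C) lowest for second inversion: C, E, F, Ab.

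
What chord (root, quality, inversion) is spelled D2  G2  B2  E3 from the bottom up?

E minor seventh, third inversion

The distinct note names are D, G, B, E. Stacked in thirds they read E–G–B–D, which is a minor seventh chord on E.
The lowest note is D, the seventh of the chord, so this is third inversion (figured bass 4/2).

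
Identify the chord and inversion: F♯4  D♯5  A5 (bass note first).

Reducing to letter names: F#, D#, A. These stack in thirds as D#–F#–A — a D# diminished triad.
F# is the third of D# diminished; third in the bass means first inversion (figured bass 6).

D# diminished, first inversion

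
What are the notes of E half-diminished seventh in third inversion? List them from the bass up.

The chord tones are E–G–Bb–D. With the seventh (D) lowest for third inversion: D, E, G, Bb.

D, E, G, Bb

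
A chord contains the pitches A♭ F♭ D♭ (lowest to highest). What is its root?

The distinct letter names are Ab, Fb, Db. Arranged as a stack of thirds they read Db–Fb–Ab, so Db is the root (a Db minor triad).

Db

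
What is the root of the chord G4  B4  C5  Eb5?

C

G, B, C, Eb are the tones of a C minor-major seventh chord (C–Eb–G–B), making C the root.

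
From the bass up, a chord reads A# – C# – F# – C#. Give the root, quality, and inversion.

F# major, first inversion

Reducing to letter names: A#, C#, F#. These stack in thirds as F#–A#–C# — an F# major triad.
The lowest note is A#, the third of the chord, so this is first inversion (figured bass 6).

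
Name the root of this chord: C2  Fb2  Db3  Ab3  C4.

Db

C, Fb, Db, Ab are the tones of a Db minor-major seventh chord (Db–Fb–Ab–C), making Db the root.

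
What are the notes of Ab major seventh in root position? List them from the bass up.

The chord tones are Ab–C–Eb–G. With the root (Ab) lowest for root position: Ab, C, Eb, G.

Ab, C, Eb, G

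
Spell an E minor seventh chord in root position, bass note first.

Spelling E minor seventh: E–G–B–D. In root position the root is bass, giving E, G, B, D from the bottom.

E, G, B, D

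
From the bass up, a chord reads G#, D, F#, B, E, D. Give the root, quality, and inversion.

E dominant ninth, first inversion

Reducing to letter names: G#, D, F#, B, E. These stack in thirds as E–G#–B–D–F# — an E dominant ninth chord.
G# is the third of E dominant ninth; third in the bass means first inversion.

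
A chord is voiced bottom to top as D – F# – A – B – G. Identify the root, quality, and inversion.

G major ninth, second inversion

Reducing to letter names: D, F#, A, B, G. These stack in thirds as G–B–D–F#–A — a G major ninth chord.
D is the fifth of G major ninth; fifth in the bass means second inversion.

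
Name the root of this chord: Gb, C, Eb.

C

Reordering Gb, C, Eb into stacked thirds gives C–Eb–Gb; the bottom of that stack, C, is the root.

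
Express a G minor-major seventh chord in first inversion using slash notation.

Gm(maj7)/Bb

First inversion of G minor-major seventh has the third (Bb) in the bass. As a slash chord: Gm(maj7)/Bb.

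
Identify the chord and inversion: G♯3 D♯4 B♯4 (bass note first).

The distinct note names are G#, D#, B#. Stacked in thirds they read G#–B#–D#, which is a major triad on G#.
With the root (G#) in the bass, the chord is in root position (figured bass 5/3).

G# major, root position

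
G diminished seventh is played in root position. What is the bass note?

G

In root position the root is lowest. For G diminished seventh (G–Bb–Db–Fb) that is G.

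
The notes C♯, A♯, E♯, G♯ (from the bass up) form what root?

A#

The distinct letter names are C#, A#, E#, G#. Arranged as a stack of thirds they read A#–C#–E#–G#, so A# is the root (an A# minor seventh chord).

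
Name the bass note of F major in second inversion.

C

In second inversion the fifth is lowest. For F major (F–A–C) that is C.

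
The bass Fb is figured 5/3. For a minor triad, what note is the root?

Fb

The figures 5/3 mean the root of the chord is in the bass. If Fb is the root of a minor triad, the root is Fb (chord tones Fb–Abb–Cb).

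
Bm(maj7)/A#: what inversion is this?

third inversion

Bm(maj7)/A# means B minor-major seventh with A# in the bass. A# is the seventh of B minor-major seventh (B–D–F#–A#), so this is third inversion.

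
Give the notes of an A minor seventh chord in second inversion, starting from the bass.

E, G, A, C

Spelling A minor seventh: A–C–E–G. In second inversion the fifth is bass, giving E, G, A, C from the bottom.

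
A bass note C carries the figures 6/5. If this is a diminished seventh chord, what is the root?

A

The figures 6/5 mean the third of the chord is in the bass. If C is the third of a diminished seventh chord, the root is A (chord tones A–C–Eb–Gb).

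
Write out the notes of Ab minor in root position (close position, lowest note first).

The chord tones are Ab–Cb–Eb. With the root (Ab) lowest for root position: Ab, Cb, Eb.

Ab, Cb, Eb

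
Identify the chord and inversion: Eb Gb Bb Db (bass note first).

Eb minor seventh, root position

The pitch classes Eb, Gb, Bb, Db arrange in thirds as Eb–Gb–Bb–Db: an Eb minor seventh chord.
With the root (Eb) in the bass, the chord is in root position (figured bass 7).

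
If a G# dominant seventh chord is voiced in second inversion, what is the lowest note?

In second inversion the fifth is lowest. For G# dominant seventh (G#–B#–D#–F#) that is D#.

D#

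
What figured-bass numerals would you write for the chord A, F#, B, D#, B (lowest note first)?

4/2

The notes A, F#, B, D# stack in thirds as B–D#–F#–A — a B dominant seventh chord. The bass A is the seventh, so this is third inversion: figured 4/2.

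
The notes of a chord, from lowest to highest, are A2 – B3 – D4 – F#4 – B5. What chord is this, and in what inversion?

B minor seventh, third inversion

The pitch classes A, B, D, F# arrange in thirds as B–D–F#–A: a B minor seventh chord.
The lowest note is A, the seventh of the chord, so this is third inversion (figured bass 4/2).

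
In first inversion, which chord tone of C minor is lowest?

Eb

The third of C minor (C–Eb–G) is Eb; that is the bass in first inversion.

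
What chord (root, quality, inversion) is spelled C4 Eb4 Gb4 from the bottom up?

The distinct note names are C, Eb, Gb. Stacked in thirds they read C–Eb–Gb, which is a diminished triad on C.
With the root (C) in the bass, the chord is in root position (figured bass 5/3).

C diminished, root position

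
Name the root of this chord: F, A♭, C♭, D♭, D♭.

Db

The distinct letter names are F, Ab, Cb, Db. Arranged as a stack of thirds they read Db–F–Ab–Cb, so Db is the root (a Db dominant seventh chord).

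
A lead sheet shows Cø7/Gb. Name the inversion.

Cø7/Gb means C half-diminished seventh with Gb in the bass. Gb is the fifth of C half-diminished seventh (C–Eb–Gb–Bb), so this is second inversion.

second inversion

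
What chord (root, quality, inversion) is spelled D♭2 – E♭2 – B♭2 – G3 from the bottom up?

Eb dominant seventh, third inversion

The distinct note names are Db, Eb, Bb, G. Stacked in thirds they read Eb–G–Bb–Db, which is a dominant seventh chord on Eb.
The lowest note is Db, the seventh of the chord, so this is third inversion (figured bass 4/2).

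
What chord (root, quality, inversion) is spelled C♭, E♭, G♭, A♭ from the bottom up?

The distinct note names are Cb, Eb, Gb, Ab. Stacked in thirds they read Ab–Cb–Eb–Gb, which is a minor seventh chord on Ab.
Cb is the third of Ab minor seventh; third in the bass means first inversion (figured bass 6/5).

Ab minor seventh, first inversion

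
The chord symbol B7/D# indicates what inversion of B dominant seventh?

first inversion

B7/D# means B dominant seventh with D# in the bass. D# is the third of B dominant seventh (B–D#–F#–A), so this is first inversion.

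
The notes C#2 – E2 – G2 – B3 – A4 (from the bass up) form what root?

The distinct letter names are C#, E, G, B, A. Arranged as a stack of thirds they read A–C#–E–G–B, so A is the root (an A dominant ninth chord).

A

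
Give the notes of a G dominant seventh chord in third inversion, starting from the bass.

F, G, B, D

G dominant seventh is G–B–D–F. Third inversion puts the seventh (F) in the bass, with the remaining tones above: F, G, B, D.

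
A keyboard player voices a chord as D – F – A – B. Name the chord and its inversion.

B half-diminished seventh, first inversion

Reducing to letter names: D, F, A, B. These stack in thirds as B–D–F–A — a B half-diminished seventh chord.
With the third (D) in the bass, the chord is in first inversion (figured bass 6/5).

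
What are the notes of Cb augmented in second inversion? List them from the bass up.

G, Cb, Eb

Cb augmented is Cb–Eb–G. Second inversion puts the fifth (G) in the bass, with the remaining tones above: G, Cb, Eb.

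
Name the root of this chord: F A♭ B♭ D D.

Bb

The distinct letter names are F, Ab, Bb, D. Arranged as a stack of thirds they read Bb–D–F–Ab, so Bb is the root (a Bb dominant seventh chord).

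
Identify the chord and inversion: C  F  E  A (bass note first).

F major seventh, second inversion

The distinct note names are C, F, E, A. Stacked in thirds they read F–A–C–E, which is a major seventh chord on F.
With the fifth (C) in the bass, the chord is in second inversion (figured bass 4/3).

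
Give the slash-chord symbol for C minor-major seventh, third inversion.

Third inversion of C minor-major seventh has the seventh (B) in the bass. As a slash chord: Cm(maj7)/B.

Cm(maj7)/B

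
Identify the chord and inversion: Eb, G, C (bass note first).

C minor, first inversion

The pitch classes Eb, G, C arrange in thirds as C–Eb–G: a C minor triad.
Eb is the third of C minor; third in the bass means first inversion (figured bass 6).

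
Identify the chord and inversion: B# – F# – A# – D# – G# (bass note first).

Reducing to letter names: B#, F#, A#, D#, G#. These stack in thirds as G#–B#–D#–F#–A# — a G# dominant ninth chord.
B# is the third of G# dominant ninth; third in the bass means first inversion.

G# dominant ninth, first inversion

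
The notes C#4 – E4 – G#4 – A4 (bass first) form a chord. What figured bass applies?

6/5

The notes C#, E, G#, A stack in thirds as A–C#–E–G# — an A major seventh chord. The bass C# is the third, so this is first inversion: figured 6/5.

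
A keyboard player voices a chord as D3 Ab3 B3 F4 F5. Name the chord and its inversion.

The distinct note names are D, Ab, B, F. Stacked in thirds they read B–D–F–Ab, which is a diminished seventh chord on B.
D is the third of B diminished seventh; third in the bass means first inversion (figured bass 6/5).

B diminished seventh, first inversion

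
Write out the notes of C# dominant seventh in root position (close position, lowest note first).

C#, E#, G#, B

C# dominant seventh is C#–E#–G#–B. Root position puts the root (C#) in the bass, with the remaining tones above: C#, E#, G#, B.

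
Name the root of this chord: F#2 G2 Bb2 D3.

G

The distinct letter names are F#, G, Bb, D. Arranged as a stack of thirds they read G–Bb–D–F#, so G is the root (a G minor-major seventh chord).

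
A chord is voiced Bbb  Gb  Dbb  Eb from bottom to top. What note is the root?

Reordering Bbb, Gb, Dbb, Eb into stacked thirds gives Eb–Gb–Bbb–Dbb; the bottom of that stack, Eb, is the root.

Eb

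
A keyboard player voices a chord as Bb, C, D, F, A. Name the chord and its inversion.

Bb major ninth, root position

The pitch classes Bb, C, D, F, A arrange in thirds as Bb–D–F–A–C: a Bb major ninth chord.
With the root (Bb) in the bass, the chord is in root position.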